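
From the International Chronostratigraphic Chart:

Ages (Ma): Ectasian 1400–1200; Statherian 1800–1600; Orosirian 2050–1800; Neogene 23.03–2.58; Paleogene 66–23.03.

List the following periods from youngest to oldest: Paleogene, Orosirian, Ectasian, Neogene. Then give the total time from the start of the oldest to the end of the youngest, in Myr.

Neogene → Paleogene → Ectasian → Orosirian; total span 2047.42 Myr

Start ages (Ma): Orosirian 2050, Ectasian 1400, Paleogene 66, Neogene 23.03.
Ordered youngest to oldest: Neogene, Paleogene, Ectasian, Orosirian.
Span = 2050 − 2.58 = 2047.42 Myr.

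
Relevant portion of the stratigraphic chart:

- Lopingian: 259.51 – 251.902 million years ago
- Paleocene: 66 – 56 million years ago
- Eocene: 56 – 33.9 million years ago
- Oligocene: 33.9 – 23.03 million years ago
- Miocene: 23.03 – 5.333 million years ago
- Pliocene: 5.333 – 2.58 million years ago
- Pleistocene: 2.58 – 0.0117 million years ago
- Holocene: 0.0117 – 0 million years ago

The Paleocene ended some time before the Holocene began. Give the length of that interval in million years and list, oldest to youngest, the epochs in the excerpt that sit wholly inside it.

55.9883 million years; Eocene, Oligocene, Miocene, Pliocene, Pleistocene

End of Paleocene = 56 Ma; start of Holocene = 0.0117 Ma.
Gap = 56 − 0.0117 = 55.9883 Myr.
Epochs wholly inside 56–0.0117 Ma: Eocene (56–33.9), Oligocene (33.9–23.03), Miocene (23.03–5.333), Pliocene (5.333–2.58), Pleistocene (2.58–0.0117).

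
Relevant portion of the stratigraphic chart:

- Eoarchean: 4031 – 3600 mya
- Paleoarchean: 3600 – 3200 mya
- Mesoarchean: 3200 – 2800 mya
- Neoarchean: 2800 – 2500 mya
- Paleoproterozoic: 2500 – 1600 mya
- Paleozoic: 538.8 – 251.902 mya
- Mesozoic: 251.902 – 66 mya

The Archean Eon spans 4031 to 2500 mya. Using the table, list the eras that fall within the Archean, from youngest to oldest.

Neoarchean, Mesoarchean, Paleoarchean, Eoarchean

Eras with both bounds inside 4031–2500 Ma: Neoarchean (2800–2500), Mesoarchean (3200–2800), Paleoarchean (3600–3200), Eoarchean (4031–3600).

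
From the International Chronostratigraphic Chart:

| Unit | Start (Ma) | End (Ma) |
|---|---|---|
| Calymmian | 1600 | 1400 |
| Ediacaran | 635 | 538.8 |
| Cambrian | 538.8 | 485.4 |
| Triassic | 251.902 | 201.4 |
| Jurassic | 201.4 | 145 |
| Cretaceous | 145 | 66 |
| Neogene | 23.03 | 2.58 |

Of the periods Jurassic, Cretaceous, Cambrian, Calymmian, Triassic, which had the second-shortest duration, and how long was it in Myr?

Start − end for each: Jurassic 201.4 − 145 = 56.4; Cretaceous 145 − 66 = 79; Cambrian 538.8 − 485.4 = 53.4; Calymmian 1600 − 1400 = 200; Triassic 251.902 − 201.4 = 50.502.
Ranking these from shortest: Triassic < Cambrian < Jurassic < Cretaceous < Calymmian.
Position 2 in that ranking is Cambrian, which lasted 53.4 Myr.

Cambrian, 53.4 million years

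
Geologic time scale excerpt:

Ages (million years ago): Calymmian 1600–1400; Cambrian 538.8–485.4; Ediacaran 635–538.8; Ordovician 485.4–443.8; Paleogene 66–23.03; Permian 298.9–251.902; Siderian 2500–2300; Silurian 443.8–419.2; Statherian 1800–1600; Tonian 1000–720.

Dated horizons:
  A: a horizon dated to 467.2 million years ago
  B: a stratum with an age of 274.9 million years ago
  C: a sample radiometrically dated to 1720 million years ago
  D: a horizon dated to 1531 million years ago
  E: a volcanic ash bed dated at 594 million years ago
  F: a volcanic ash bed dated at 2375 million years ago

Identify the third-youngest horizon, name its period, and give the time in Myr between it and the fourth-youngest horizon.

Sorted youngest-first by Ma: B (274.9), A (467.2), E (594), D (1531), C (1720), F (2375).
The third youngest is E at 594 Ma, which lies in 635–538.8 Ma: the Ediacaran.
The fourth youngest is D at 1531 Ma; separation = |594 − 1531| = 937 Myr.

E, in the Ediacaran; 937 million years to D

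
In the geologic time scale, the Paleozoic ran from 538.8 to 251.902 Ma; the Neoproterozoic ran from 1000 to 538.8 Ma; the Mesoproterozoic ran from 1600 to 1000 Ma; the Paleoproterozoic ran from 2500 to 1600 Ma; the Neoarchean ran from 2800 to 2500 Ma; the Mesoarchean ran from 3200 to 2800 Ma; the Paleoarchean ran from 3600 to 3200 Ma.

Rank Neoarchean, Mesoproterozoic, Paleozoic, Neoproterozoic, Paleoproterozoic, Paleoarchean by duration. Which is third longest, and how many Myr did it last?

Neoproterozoic, 461.2 million years

Durations: Neoarchean 300; Mesoproterozoic 600; Paleozoic 286.898; Neoproterozoic 461.2; Paleoproterozoic 900; Paleoarchean 400 Myr.
Sorted longest-first: Paleoproterozoic (900), Mesoproterozoic (600), Neoproterozoic (461.2), Paleoarchean (400), Neoarchean (300), Paleozoic (286.898).
The third longest is Neoproterozoic at 461.2 Myr.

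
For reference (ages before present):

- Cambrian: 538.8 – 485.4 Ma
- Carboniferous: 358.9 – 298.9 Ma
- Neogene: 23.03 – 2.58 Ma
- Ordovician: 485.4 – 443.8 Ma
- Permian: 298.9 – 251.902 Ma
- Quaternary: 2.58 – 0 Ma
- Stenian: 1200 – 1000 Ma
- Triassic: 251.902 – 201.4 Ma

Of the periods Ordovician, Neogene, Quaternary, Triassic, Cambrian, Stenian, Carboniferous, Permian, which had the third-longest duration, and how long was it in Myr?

Cambrian, 53.4 million years

Durations: Ordovician 41.6; Neogene 20.45; Quaternary 2.58; Triassic 50.502; Cambrian 53.4; Stenian 200; Carboniferous 60; Permian 46.998 Myr.
Sorted longest-first: Stenian (200), Carboniferous (60), Cambrian (53.4), Triassic (50.502), Permian (46.998), Ordovician (41.6), Neogene (20.45), Quaternary (2.58).
The third longest is Cambrian at 53.4 Myr.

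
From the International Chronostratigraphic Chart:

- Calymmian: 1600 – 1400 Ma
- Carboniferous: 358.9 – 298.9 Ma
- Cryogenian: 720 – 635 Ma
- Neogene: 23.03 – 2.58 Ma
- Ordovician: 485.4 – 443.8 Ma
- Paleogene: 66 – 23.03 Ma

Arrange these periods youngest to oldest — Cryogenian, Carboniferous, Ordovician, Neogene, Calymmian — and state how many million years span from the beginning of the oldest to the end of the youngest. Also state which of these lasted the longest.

From the excerpt: Cryogenian 720–635; Carboniferous 358.9–298.9; Ordovician 485.4–443.8; Neogene 23.03–2.58; Calymmian 1600–1400 (Ma).
Larger Ma is earlier, so the oldest is Calymmian and the youngest is Neogene; youngest to oldest: Neogene, Carboniferous, Ordovician, Cryogenian, Calymmian.
Oldest start 1600 minus youngest end 2.58 gives 1597.42 Myr overall.
Individual lengths (start − end): Neogene 20.45; Ordovician 41.6; Carboniferous 60; Calymmian 200; Cryogenian 85. The largest is Calymmian at 200 Myr.

Neogene → Carboniferous → Ordovician → Cryogenian → Calymmian; total span 1597.42 Myr; longest is Calymmian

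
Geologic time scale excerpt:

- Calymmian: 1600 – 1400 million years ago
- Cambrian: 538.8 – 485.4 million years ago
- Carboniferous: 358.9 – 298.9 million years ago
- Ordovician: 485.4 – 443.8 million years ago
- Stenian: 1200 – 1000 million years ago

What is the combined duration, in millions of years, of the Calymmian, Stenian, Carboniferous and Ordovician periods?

501.6 million years

Duration is start − end for each: (1600 − 1400) + (1200 − 1000) + (358.9 − 298.9) + (485.4 − 443.8).
That is 200 + 200 + 60 + 41.6, which totals 501.6 million years.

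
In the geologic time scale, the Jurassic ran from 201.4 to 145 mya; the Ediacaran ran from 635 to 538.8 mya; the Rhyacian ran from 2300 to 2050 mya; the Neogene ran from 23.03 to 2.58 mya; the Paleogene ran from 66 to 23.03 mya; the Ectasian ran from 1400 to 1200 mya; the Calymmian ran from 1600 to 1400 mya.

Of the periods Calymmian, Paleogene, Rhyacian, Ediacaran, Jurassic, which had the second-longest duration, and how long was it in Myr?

Durations: Calymmian 200; Paleogene 42.97; Rhyacian 250; Ediacaran 96.2; Jurassic 56.4 Myr.
Sorted longest-first: Rhyacian (250), Calymmian (200), Ediacaran (96.2), Jurassic (56.4), Paleogene (42.97).
The second longest is Calymmian at 200 Myr.

Calymmian, 200 million years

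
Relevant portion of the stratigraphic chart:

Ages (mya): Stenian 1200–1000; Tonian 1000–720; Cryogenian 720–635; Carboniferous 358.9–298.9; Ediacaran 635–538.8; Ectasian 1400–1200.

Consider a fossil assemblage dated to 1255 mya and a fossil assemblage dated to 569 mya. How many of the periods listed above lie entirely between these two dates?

3

1255 Ma sits inside the Ectasian (1400–1200) and 569 Ma inside the Ediacaran (635–538.8); neither of those is wholly between the two dates.
The listed periods lying completely between them are Stenian, Tonian, Cryogenian — 3 in all.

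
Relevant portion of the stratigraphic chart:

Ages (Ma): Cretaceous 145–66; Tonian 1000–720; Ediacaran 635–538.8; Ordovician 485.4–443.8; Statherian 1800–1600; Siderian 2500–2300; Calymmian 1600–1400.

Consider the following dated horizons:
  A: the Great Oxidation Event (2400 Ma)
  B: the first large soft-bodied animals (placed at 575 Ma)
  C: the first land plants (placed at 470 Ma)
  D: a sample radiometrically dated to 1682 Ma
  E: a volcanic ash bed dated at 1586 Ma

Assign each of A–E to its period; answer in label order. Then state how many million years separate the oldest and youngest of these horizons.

Match each age against the start–end ranges in the excerpt: A = 2400 Ma → Siderian (2500–2300); B = 575 Ma → Ediacaran (635–538.8); C = 470 Ma → Ordovician (485.4–443.8); D = 1682 Ma → Statherian (1800–1600); E = 1586 Ma → Calymmian (1600–1400).
The largest age is 2400 Ma and the smallest is 470 Ma; their difference is 1930 Myr.

A — Siderian; B — Ediacaran; C — Ordovician; D — Statherian; E — Calymmian; span 1930 million years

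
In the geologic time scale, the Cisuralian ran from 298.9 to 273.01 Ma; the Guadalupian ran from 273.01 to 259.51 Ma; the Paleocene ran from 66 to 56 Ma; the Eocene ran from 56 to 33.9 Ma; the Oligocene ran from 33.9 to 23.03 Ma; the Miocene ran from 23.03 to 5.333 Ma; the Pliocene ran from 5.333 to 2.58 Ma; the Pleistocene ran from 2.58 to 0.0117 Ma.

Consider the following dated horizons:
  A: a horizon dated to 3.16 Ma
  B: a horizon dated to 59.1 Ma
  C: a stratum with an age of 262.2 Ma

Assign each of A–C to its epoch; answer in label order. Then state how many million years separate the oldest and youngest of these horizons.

A: 3.16 Ma lies in 5.333–2.58 Ma, so Pliocene.
B: 59.1 Ma lies in 66–56 Ma, so Paleocene.
C: 262.2 Ma lies in 273.01–259.51 Ma, so Guadalupian.
Oldest = 262.2 Ma, youngest = 3.16 Ma → span 259.04 Myr.

A — Pliocene; B — Paleocene; C — Guadalupian; span 259.04 million years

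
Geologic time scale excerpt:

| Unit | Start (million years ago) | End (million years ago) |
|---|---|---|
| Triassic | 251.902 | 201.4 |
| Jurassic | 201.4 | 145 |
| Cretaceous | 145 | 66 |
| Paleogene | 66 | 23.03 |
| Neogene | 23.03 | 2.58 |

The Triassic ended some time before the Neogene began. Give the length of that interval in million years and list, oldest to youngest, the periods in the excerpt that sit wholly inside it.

178.37 million years; Jurassic, Cretaceous, Paleogene

End of Triassic = 201.4 Ma; start of Neogene = 23.03 Ma.
Gap = 201.4 − 23.03 = 178.37 Myr.
Periods wholly inside 201.4–23.03 Ma: Jurassic (201.4–145), Cretaceous (145–66), Paleogene (66–23.03).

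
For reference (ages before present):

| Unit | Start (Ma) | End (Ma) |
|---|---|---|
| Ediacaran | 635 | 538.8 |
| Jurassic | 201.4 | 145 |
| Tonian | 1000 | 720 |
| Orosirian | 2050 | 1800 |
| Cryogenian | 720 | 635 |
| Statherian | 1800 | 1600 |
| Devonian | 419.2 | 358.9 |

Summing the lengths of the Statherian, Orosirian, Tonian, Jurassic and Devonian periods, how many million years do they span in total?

846.7 million years

Duration is start − end for each: (1800 − 1600) + (2050 − 1800) + (1000 − 720) + (201.4 − 145) + (419.2 − 358.9).
That is 200 + 250 + 280 + 56.4 + 60.3, which totals 846.7 million years.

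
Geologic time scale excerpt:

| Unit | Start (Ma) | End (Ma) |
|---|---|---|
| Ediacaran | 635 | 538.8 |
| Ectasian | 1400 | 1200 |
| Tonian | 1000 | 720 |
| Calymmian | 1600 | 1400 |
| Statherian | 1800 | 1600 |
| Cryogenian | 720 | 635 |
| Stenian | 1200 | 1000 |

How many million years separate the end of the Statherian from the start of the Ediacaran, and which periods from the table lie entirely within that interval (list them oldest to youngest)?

965 million years; Calymmian, Ectasian, Stenian, Tonian, Cryogenian

The Statherian closes at 1600 Ma and the Ediacaran opens at 635 Ma, so the interval is 1600 − 635 = 965 Myr.
A period fits inside if it starts at or after 1600 Ma and ends at or before 635 Ma; oldest first that gives Calymmian, Ectasian, Stenian, Tonian, Cryogenian.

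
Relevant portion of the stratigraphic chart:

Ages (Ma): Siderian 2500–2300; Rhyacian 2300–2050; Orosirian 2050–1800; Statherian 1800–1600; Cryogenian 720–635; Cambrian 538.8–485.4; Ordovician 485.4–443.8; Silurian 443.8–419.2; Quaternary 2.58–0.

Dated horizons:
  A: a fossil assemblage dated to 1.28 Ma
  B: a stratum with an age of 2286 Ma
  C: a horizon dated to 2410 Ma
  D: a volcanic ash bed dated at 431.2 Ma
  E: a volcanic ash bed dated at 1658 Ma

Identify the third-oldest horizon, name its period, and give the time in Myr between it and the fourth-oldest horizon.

Larger Ma means older, so oldest first: C 2410 > B 2286 > E 1658 > D 431.2 > A 1.28.
Counting 3 along gives E (1658 Ma); the excerpt puts that inside the Statherian, 1800–1600 Ma.
Next in line is D (431.2 Ma), and 1658 − 431.2 = 1226.8 Myr.

E, in the Statherian; 1226.8 million years to D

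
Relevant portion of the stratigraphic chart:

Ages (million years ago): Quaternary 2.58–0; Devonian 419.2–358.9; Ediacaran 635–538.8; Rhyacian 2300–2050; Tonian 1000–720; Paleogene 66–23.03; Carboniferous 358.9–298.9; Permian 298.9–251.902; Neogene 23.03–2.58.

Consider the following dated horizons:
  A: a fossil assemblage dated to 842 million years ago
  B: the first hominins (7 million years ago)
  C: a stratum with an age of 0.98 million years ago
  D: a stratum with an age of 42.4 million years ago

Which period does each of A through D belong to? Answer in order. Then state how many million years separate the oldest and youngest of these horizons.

A — Tonian; B — Neogene; C — Quaternary; D — Paleogene; span 841.02 million years

A: 842 Ma lies in 1000–720 Ma, so Tonian.
B: 7 Ma lies in 23.03–2.58 Ma, so Neogene.
C: 0.98 Ma lies in 2.58–0 Ma, so Quaternary.
D: 42.4 Ma lies in 66–23.03 Ma, so Paleogene.
Oldest = 842 Ma, youngest = 0.98 Ma → span 841.02 Myr.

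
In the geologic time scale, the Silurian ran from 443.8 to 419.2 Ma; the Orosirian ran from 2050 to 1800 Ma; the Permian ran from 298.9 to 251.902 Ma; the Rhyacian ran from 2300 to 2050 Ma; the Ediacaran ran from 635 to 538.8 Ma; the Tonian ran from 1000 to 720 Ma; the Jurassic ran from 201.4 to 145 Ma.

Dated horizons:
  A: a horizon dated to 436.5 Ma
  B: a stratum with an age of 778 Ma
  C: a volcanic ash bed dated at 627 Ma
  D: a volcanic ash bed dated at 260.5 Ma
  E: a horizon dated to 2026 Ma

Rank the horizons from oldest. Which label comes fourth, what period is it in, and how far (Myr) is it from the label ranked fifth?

A, in the Silurian; 176 million years to D

Larger Ma means older, so oldest first: E 2026 > B 778 > C 627 > A 436.5 > D 260.5.
Counting 4 along gives A (436.5 Ma); the excerpt puts that inside the Silurian, 443.8–419.2 Ma.
Next in line is D (260.5 Ma), and 436.5 − 260.5 = 176 Myr.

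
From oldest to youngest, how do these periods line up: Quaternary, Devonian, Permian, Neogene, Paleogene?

Era membership (oldest first within each) — Paleozoic: Devonian, Permian; Cenozoic: Paleogene, Neogene, Quaternary. Paleozoic precedes Mesozoic, which precedes Cenozoic. Concatenating the groups in that era order gives oldest to youngest directly.

Devonian → Permian → Paleogene → Neogene → Quaternary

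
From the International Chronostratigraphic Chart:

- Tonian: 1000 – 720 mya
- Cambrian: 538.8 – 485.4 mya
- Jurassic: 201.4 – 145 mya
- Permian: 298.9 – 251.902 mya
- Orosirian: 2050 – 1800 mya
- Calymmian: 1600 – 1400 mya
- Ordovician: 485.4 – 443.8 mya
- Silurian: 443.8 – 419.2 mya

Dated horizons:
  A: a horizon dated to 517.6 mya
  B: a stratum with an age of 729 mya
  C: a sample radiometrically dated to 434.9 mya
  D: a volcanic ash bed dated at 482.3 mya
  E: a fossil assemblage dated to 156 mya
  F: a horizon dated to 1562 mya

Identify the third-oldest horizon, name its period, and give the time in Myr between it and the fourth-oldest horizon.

Larger Ma means older, so oldest first: F 1562 > B 729 > A 517.6 > D 482.3 > C 434.9 > E 156.
Counting 3 along gives A (517.6 Ma); the excerpt puts that inside the Cambrian, 538.8–485.4 Ma.
Next in line is D (482.3 Ma), and 517.6 − 482.3 = 35.3 Myr.

A, in the Cambrian; 35.3 million years to D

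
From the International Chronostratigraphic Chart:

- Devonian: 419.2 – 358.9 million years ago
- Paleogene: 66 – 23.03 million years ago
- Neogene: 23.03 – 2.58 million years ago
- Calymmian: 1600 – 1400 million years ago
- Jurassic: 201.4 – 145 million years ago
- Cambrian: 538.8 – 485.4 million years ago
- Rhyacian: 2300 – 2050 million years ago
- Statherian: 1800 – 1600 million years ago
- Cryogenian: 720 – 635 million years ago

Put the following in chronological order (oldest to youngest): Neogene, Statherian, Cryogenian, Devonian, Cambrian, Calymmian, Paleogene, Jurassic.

Statherian, then Calymmian, then Cryogenian, then Cambrian, then Devonian, then Jurassic, then Paleogene, then Neogene

Sorting by start age (descending Ma, since larger Ma = older): Statherian start 1800, Calymmian start 1600, Cryogenian start 720, Cambrian start 538.8, Devonian start 419.2, Jurassic start 201.4, Paleogene start 66, Neogene start 23.03.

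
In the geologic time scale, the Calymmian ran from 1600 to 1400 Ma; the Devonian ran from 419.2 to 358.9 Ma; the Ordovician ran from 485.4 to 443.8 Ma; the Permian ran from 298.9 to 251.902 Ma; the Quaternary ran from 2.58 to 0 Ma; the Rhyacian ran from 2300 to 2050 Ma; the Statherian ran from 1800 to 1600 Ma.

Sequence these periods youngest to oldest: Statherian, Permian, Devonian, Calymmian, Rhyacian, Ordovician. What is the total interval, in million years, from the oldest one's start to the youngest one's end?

Start ages (Ma): Rhyacian 2300, Statherian 1800, Calymmian 1600, Ordovician 485.4, Devonian 419.2, Permian 298.9.
Ordered youngest to oldest: Permian, Devonian, Ordovician, Calymmian, Statherian, Rhyacian.
Span = 2300 − 251.902 = 2048.098 Myr.

Permian → Devonian → Ordovician → Calymmian → Statherian → Rhyacian; total span 2048.098 Myr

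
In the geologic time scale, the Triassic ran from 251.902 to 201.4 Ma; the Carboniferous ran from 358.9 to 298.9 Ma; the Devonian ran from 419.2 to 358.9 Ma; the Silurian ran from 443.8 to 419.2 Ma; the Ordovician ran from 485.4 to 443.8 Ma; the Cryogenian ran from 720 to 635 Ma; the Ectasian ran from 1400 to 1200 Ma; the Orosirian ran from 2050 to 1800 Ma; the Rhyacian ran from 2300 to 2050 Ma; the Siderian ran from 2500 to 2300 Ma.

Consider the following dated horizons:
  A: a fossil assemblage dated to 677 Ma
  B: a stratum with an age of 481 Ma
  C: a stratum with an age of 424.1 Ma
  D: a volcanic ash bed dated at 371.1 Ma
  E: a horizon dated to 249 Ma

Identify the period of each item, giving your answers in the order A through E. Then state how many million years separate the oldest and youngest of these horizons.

A — Cryogenian; B — Ordovician; C — Silurian; D — Devonian; E — Triassic; span 428 million years

A: 677 Ma lies in 720–635 Ma, so Cryogenian.
B: 481 Ma lies in 485.4–443.8 Ma, so Ordovician.
C: 424.1 Ma lies in 443.8–419.2 Ma, so Silurian.
D: 371.1 Ma lies in 419.2–358.9 Ma, so Devonian.
E: 249 Ma lies in 251.902–201.4 Ma, so Triassic.
Oldest = 677 Ma, youngest = 249 Ma → span 428 Myr.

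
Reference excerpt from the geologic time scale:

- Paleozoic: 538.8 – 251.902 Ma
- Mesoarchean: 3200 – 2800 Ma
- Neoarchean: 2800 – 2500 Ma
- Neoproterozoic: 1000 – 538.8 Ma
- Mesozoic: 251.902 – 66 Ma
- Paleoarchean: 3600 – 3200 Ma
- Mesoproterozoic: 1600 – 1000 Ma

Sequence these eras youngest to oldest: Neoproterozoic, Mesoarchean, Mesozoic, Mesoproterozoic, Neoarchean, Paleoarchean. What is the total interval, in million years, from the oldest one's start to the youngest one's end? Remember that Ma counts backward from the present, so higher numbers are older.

Start ages (Ma): Paleoarchean 3600, Mesoarchean 3200, Neoarchean 2800, Mesoproterozoic 1600, Neoproterozoic 1000, Mesozoic 251.902.
Ordered youngest to oldest: Mesozoic, Neoproterozoic, Mesoproterozoic, Neoarchean, Mesoarchean, Paleoarchean.
Span = 3600 − 66 = 3534 Myr.

Mesozoic, Neoproterozoic, Mesoproterozoic, Neoarchean, Mesoarchean, Paleoarchean; total span 3534 Myr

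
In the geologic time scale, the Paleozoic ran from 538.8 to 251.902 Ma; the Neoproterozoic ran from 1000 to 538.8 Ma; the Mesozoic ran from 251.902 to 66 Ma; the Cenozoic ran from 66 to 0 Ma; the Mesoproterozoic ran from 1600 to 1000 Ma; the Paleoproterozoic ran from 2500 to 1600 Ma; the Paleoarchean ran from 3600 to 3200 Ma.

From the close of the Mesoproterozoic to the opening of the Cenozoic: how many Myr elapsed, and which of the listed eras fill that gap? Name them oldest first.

934 million years; Neoproterozoic, Paleozoic, Mesozoic

The Mesoproterozoic closes at 1000 Ma and the Cenozoic opens at 66 Ma, so the interval is 1000 − 66 = 934 Myr.
An era fits inside if it starts at or after 1000 Ma and ends at or before 66 Ma; oldest first that gives Neoproterozoic, Paleozoic, Mesozoic.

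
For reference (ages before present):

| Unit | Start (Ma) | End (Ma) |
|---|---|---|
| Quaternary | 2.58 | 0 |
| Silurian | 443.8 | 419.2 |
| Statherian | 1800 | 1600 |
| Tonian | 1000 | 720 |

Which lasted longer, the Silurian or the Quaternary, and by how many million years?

Silurian, by 22.02 million years

Silurian: 443.8 − 419.2 = 24.6 Myr.
Quaternary: 2.58 − 0 = 2.58 Myr.
Difference: 24.6 − 2.58 = 22.02 Myr, so the Silurian was longer.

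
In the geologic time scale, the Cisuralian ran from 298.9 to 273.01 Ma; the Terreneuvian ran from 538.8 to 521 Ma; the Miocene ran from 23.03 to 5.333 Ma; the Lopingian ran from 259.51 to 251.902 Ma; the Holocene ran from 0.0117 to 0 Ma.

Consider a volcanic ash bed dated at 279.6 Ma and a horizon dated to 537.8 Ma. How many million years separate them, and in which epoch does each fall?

258.2 million years apart; the first in the Cisuralian, the second in the Terreneuvian

Elapsed time: 537.8 − 279.6 = 258.2 Myr.
279.6 Ma lies within 298.9–273.01 Ma: Cisuralian.
537.8 Ma lies within 538.8–521 Ma: Terreneuvian.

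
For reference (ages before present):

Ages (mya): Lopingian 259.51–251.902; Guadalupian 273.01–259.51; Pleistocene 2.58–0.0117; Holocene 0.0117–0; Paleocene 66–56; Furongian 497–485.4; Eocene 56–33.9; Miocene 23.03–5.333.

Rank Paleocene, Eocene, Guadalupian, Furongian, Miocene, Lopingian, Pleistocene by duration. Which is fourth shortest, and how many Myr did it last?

Start − end for each: Paleocene 66 − 56 = 10; Eocene 56 − 33.9 = 22.1; Guadalupian 273.01 − 259.51 = 13.5; Furongian 497 − 485.4 = 11.6; Miocene 23.03 − 5.333 = 17.697; Lopingian 259.51 − 251.902 = 7.608; Pleistocene 2.58 − 0.0117 = 2.5683.
Ranking these from shortest: Pleistocene < Lopingian < Paleocene < Furongian < Guadalupian < Miocene < Eocene.
Position 4 in that ranking is Furongian, which lasted 11.6 Myr.

Furongian, 11.6 million years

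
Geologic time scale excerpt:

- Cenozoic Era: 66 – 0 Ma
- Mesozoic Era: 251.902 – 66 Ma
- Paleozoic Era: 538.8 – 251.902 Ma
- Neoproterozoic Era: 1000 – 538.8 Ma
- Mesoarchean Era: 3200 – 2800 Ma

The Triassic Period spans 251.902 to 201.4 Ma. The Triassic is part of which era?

The Triassic (251.902–201.4 Ma) lies entirely within 251.902–66 Ma, the Mesozoic Era.

Mesozoic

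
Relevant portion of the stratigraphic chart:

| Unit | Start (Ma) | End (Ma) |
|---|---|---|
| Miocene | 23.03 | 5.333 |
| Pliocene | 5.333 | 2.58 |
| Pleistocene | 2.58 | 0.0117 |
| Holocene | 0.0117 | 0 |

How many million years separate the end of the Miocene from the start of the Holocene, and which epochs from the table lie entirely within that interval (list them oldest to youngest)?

5.3213 million years; Pliocene, Pleistocene

The Miocene closes at 5.333 Ma and the Holocene opens at 0.0117 Ma, so the interval is 5.333 − 0.0117 = 5.3213 Myr.
An epoch fits inside if it starts at or after 5.333 Ma and ends at or before 0.0117 Ma; oldest first that gives Pliocene, Pleistocene.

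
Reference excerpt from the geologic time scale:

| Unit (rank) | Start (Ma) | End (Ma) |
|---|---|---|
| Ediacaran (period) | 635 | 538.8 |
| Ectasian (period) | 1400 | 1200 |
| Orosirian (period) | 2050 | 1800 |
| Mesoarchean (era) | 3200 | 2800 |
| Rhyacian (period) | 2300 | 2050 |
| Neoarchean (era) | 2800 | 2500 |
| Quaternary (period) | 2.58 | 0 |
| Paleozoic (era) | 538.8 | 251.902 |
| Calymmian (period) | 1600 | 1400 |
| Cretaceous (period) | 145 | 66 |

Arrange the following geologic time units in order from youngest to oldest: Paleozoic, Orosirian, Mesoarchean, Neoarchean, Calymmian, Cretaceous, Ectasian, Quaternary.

Quaternary, Cretaceous, Paleozoic, Ectasian, Calymmian, Orosirian, Neoarchean, Mesoarchean

The oldest of these is Mesoarchean (starts 3200 Ma) and the youngest is Quaternary (ends 0 Ma).
In between, by decreasing start age: Neoarchean (2800), Orosirian (2050), Calymmian (1600), Ectasian (1400), Paleozoic (538.8), Cretaceous (145).
Listing youngest first means reversing that sequence.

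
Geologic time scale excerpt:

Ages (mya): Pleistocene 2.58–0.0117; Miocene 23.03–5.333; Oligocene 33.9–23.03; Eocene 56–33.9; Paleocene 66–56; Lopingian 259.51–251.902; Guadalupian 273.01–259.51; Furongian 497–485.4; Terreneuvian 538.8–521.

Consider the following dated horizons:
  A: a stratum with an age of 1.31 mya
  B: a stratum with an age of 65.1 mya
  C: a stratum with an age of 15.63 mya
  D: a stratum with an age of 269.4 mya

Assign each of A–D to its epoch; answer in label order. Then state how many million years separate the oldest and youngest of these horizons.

Match each age against the start–end ranges in the excerpt: A = 1.31 Ma → Pleistocene (2.58–0.0117); B = 65.1 Ma → Paleocene (66–56); C = 15.63 Ma → Miocene (23.03–5.333); D = 269.4 Ma → Guadalupian (273.01–259.51).
The largest age is 269.4 Ma and the smallest is 1.31 Ma; their difference is 268.09 Myr.

A — Pleistocene; B — Paleocene; C — Miocene; D — Guadalupian; span 268.09 million years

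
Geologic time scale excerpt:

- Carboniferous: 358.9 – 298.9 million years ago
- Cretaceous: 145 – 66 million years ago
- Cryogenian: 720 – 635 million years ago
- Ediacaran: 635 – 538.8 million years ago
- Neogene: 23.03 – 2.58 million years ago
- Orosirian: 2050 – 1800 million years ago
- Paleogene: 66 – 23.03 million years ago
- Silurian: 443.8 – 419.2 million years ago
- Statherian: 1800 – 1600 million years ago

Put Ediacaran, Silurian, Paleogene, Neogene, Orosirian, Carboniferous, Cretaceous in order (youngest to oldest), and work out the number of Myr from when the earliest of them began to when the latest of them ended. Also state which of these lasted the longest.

Neogene → Paleogene → Cretaceous → Carboniferous → Silurian → Ediacaran → Orosirian; total span 2047.42 Myr; longest is Orosirian

From the excerpt: Ediacaran 635–538.8; Silurian 443.8–419.2; Paleogene 66–23.03; Neogene 23.03–2.58; Orosirian 2050–1800; Carboniferous 358.9–298.9; Cretaceous 145–66 (Ma).
Larger Ma is earlier, so the oldest is Orosirian and the youngest is Neogene; youngest to oldest: Neogene, Paleogene, Cretaceous, Carboniferous, Silurian, Ediacaran, Orosirian.
Oldest start 2050 minus youngest end 2.58 gives 2047.42 Myr overall.
Individual lengths (start − end): Cretaceous 79; Paleogene 42.97; Silurian 24.6; Ediacaran 96.2; Neogene 20.45; Orosirian 250; Carboniferous 60. The largest is Orosirian at 250 Myr.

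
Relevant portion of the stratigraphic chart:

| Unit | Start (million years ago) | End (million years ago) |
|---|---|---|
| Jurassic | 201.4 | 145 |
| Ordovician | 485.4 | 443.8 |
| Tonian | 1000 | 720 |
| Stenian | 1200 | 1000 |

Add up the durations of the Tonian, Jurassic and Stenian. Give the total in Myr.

Each duration: Tonian = 280; Jurassic = 56.4; Stenian = 200.
Sum: 280 + 56.4 + 200 = 536.4 Myr.

536.4 million years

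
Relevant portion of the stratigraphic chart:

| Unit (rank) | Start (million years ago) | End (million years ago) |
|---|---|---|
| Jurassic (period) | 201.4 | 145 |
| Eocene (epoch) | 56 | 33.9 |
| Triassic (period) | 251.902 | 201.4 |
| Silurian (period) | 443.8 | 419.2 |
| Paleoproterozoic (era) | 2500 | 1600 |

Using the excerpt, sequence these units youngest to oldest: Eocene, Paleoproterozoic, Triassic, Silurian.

Read off each span (Ma): Eocene 56–33.9; Paleoproterozoic 2500–1600; Triassic 251.902–201.4; Silurian 443.8–419.2.
Larger Ma is older, so oldest→youngest is Paleoproterozoic, Silurian, Triassic, Eocene; reverse it for youngest→oldest.

Eocene, Triassic, Silurian, Paleoproterozoic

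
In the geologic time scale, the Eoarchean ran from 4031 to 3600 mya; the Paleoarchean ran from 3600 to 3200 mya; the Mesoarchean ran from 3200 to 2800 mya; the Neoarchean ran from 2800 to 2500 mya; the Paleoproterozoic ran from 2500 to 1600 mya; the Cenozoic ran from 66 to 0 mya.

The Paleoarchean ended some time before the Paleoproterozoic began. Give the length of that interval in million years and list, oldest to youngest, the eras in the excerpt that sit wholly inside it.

End of Paleoarchean = 3200 Ma; start of Paleoproterozoic = 2500 Ma.
Gap = 3200 − 2500 = 700 Myr.
Eras wholly inside 3200–2500 Ma: Mesoarchean (3200–2800), Neoarchean (2800–2500).

700 million years; Mesoarchean, Neoarchean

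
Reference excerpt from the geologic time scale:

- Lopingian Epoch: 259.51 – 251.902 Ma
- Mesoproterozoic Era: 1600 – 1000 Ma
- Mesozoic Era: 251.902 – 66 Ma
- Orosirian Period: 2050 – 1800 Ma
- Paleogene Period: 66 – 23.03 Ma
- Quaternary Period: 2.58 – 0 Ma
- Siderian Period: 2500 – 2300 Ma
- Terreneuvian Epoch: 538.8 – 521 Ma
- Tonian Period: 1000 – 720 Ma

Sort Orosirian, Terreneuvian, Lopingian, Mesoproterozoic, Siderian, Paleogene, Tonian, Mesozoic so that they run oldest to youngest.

Siderian, Orosirian, Mesoproterozoic, Tonian, Terreneuvian, Lopingian, Mesozoic, Paleogene

Read off each span (Ma): Orosirian 2050–1800; Terreneuvian 538.8–521; Lopingian 259.51–251.902; Mesoproterozoic 1600–1000; Siderian 2500–2300; Paleogene 66–23.03; Tonian 1000–720; Mesozoic 251.902–66.
Larger Ma is older, so oldest→youngest is Siderian, Orosirian, Mesoproterozoic, Tonian, Terreneuvian, Lopingian, Mesozoic, Paleogene.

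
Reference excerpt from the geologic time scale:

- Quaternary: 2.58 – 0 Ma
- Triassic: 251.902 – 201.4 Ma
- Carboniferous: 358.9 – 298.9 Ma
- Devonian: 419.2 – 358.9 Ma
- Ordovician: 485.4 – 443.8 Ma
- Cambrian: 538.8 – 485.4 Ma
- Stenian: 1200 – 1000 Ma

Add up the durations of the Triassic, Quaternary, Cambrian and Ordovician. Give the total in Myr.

Each duration: Triassic = 50.502; Quaternary = 2.58; Cambrian = 53.4; Ordovician = 41.6.
Sum: 50.502 + 2.58 + 53.4 + 41.6 = 148.082 Myr.

148.082 million years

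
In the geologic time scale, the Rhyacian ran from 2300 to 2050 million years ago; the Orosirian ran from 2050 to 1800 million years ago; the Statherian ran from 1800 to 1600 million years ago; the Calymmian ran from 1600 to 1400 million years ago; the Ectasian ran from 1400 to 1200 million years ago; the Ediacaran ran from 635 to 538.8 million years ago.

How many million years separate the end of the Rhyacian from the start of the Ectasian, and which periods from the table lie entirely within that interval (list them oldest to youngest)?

650 million years; Orosirian, Statherian, Calymmian

End of Rhyacian = 2050 Ma; start of Ectasian = 1400 Ma.
Gap = 2050 − 1400 = 650 Myr.
Periods wholly inside 2050–1400 Ma: Orosirian (2050–1800), Statherian (1800–1600), Calymmian (1600–1400).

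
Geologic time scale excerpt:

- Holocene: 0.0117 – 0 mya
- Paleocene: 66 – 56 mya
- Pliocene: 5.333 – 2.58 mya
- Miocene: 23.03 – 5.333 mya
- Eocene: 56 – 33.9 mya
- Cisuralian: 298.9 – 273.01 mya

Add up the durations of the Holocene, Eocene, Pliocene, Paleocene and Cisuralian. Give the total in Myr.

60.7547 million years

Duration is start − end for each: (0.0117 − 0) + (56 − 33.9) + (5.333 − 2.58) + (66 − 56) + (298.9 − 273.01).
That is 0.0117 + 22.1 + 2.753 + 10 + 25.89, which totals 60.7547 million years.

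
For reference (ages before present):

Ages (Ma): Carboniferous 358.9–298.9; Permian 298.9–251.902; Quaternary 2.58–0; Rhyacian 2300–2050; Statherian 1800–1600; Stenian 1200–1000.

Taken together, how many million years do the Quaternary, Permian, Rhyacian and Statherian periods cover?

499.578 million years

Each duration: Quaternary = 2.58; Permian = 46.998; Rhyacian = 250; Statherian = 200.
Sum: 2.58 + 46.998 + 250 + 200 = 499.578 Myr.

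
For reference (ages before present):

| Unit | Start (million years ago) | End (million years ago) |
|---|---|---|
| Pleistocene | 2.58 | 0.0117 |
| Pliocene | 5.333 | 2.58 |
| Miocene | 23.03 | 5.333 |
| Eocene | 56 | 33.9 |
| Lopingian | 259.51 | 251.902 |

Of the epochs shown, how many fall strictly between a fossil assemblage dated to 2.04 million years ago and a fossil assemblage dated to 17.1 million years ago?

1

17.1 Ma sits inside the Miocene (23.03–5.333) and 2.04 Ma inside the Pleistocene (2.58–0.0117); neither of those is wholly between the two dates.
The listed epochs lying completely between them are Pliocene — 1 in all.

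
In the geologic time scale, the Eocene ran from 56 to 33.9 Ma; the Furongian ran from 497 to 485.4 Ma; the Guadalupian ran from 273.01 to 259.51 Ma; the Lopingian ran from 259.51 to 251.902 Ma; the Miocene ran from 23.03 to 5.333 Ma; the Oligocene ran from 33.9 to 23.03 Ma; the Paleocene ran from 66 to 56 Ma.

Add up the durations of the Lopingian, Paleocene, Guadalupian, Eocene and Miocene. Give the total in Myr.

Duration is start − end for each: (259.51 − 251.902) + (66 − 56) + (273.01 − 259.51) + (56 − 33.9) + (23.03 − 5.333).
That is 7.608 + 10 + 13.5 + 22.1 + 17.697, which totals 70.905 million years.

70.905 million years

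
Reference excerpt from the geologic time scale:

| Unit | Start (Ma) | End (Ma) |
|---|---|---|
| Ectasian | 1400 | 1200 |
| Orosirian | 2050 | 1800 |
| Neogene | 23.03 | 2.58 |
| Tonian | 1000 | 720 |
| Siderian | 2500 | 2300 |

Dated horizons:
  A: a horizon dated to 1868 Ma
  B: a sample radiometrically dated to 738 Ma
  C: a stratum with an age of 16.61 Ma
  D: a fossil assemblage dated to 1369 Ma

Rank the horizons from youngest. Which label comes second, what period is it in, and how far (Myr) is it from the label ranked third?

B, in the Tonian; 631 million years to D

Smaller Ma means younger, so youngest first: C 16.61 < B 738 < D 1369 < A 1868.
Counting 2 along gives B (738 Ma); the excerpt puts that inside the Tonian, 1000–720 Ma.
Next in line is D (1369 Ma), and 1369 − 738 = 631 Myr.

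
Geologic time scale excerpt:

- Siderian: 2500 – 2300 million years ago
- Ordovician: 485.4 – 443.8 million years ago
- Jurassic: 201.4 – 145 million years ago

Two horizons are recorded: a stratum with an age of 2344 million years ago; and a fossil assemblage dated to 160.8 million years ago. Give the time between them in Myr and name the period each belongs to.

2183.2 million years apart; the first in the Siderian, the second in the Jurassic

Elapsed time: 2344 − 160.8 = 2183.2 Myr.
2344 Ma lies within 2500–2300 Ma: Siderian.
160.8 Ma lies within 201.4–145 Ma: Jurassic.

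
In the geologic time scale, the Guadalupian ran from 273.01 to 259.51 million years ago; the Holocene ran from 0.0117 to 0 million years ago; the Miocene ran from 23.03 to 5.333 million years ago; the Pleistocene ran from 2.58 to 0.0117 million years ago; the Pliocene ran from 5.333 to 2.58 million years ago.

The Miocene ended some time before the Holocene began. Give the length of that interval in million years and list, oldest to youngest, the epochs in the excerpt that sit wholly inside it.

End of Miocene = 5.333 Ma; start of Holocene = 0.0117 Ma.
Gap = 5.333 − 0.0117 = 5.3213 Myr.
Epochs wholly inside 5.333–0.0117 Ma: Pliocene (5.333–2.58), Pleistocene (2.58–0.0117).

5.3213 million years; Pliocene, Pleistocene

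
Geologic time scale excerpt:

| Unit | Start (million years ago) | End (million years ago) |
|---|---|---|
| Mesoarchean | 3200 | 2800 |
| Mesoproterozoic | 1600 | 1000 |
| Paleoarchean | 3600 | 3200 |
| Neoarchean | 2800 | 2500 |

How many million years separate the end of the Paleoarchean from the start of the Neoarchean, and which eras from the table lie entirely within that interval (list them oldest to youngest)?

400 million years; Mesoarchean

The Paleoarchean closes at 3200 Ma and the Neoarchean opens at 2800 Ma, so the interval is 3200 − 2800 = 400 Myr.
An era fits inside if it starts at or after 3200 Ma and ends at or before 2800 Ma; oldest first that gives Mesoarchean.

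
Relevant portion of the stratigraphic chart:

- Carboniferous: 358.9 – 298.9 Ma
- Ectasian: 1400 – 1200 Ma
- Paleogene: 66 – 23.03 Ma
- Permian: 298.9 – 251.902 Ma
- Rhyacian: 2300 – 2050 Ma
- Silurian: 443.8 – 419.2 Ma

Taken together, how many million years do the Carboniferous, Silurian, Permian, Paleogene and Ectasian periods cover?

Duration is start − end for each: (358.9 − 298.9) + (443.8 − 419.2) + (298.9 − 251.902) + (66 − 23.03) + (1400 − 1200).
That is 60 + 24.6 + 46.998 + 42.97 + 200, which totals 374.568 million years.

374.568 million years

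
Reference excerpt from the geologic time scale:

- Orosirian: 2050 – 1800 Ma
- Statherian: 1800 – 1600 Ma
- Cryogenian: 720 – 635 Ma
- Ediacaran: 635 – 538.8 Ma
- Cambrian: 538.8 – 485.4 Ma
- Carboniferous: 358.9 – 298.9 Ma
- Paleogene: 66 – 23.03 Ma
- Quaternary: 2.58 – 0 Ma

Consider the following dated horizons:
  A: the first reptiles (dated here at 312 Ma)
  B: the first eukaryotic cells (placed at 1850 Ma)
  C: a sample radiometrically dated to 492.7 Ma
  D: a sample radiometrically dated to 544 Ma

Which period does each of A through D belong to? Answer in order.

A: 312 Ma lies in 358.9–298.9 Ma, so Carboniferous.
B: 1850 Ma lies in 2050–1800 Ma, so Orosirian.
C: 492.7 Ma lies in 538.8–485.4 Ma, so Cambrian.
D: 544 Ma lies in 635–538.8 Ma, so Ediacaran.

A — Carboniferous; B — Orosirian; C — Cambrian; D — Ediacaran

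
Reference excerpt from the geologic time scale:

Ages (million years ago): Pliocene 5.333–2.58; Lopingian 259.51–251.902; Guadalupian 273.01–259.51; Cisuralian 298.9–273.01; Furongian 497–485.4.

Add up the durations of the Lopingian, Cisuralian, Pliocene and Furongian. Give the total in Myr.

47.851 million years

Duration is start − end for each: (259.51 − 251.902) + (298.9 − 273.01) + (5.333 − 2.58) + (497 − 485.4).
That is 7.608 + 25.89 + 2.753 + 11.6, which totals 47.851 million years.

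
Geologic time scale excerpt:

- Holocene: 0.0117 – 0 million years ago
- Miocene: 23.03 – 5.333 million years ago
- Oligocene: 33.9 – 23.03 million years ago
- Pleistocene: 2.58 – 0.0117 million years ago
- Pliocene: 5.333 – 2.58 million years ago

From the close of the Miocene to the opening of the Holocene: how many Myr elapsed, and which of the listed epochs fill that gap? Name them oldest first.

5.3213 million years; Pliocene, Pleistocene

The Miocene closes at 5.333 Ma and the Holocene opens at 0.0117 Ma, so the interval is 5.333 − 0.0117 = 5.3213 Myr.
An epoch fits inside if it starts at or after 5.333 Ma and ends at or before 0.0117 Ma; oldest first that gives Pliocene, Pleistocene.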